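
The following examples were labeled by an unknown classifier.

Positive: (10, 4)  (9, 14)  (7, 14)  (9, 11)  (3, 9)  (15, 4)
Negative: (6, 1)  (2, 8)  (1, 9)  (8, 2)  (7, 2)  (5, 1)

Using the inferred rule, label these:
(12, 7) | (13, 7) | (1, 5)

Positive, Positive, Negative

Rule: sum ≥ 12. This holds for each 'Positive' example and fails for each 'Negative' one.
(12, 7): 12+7 = 19, satisfies this → Positive. (13, 7): 13+7 = 20, satisfies this → Positive. (1, 5): 1+5 = 6, lacks this property → Negative.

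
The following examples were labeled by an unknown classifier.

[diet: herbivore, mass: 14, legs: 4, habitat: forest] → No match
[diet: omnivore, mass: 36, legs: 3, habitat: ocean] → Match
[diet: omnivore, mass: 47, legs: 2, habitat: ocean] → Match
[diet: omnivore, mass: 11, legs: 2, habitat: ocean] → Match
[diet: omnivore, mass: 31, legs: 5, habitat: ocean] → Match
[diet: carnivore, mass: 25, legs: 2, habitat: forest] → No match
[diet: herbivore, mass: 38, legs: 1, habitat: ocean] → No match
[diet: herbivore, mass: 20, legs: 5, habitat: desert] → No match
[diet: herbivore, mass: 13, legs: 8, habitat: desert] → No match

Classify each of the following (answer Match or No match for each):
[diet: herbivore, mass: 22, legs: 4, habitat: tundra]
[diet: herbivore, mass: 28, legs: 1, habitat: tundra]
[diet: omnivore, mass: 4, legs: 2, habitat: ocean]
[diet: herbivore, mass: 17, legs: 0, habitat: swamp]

No match, No match, Match, No match

Looking at the examples, the only property every 'Match' case has and every 'No match' case lacks is: diet is omnivore.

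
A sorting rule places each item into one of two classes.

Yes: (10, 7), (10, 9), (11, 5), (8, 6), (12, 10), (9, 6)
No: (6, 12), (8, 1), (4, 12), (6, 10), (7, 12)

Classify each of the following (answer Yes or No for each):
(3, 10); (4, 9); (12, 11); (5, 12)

No, No, Yes, No

The simplest hypothesis consistent with all the labels is: first > second AND sum ≥ 14.
(3, 10): 3 < 10, 3+10 = 13, lacks this property → No. (4, 9): 4 < 9, 4+9 = 13, lacks this property → No. (12, 11): 12 > 11, 12+11 = 23, passes → Yes. (5, 12): 5 < 12, 5+12 = 17, lacks this property → No.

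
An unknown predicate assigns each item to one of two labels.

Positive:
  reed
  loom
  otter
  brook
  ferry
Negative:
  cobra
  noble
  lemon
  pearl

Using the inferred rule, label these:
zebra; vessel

Every 'Positive' example satisfies: has a double letter. None of the 'Negative' examples do.
zebra: no doubled letter, fails the rule → Negative.
vessel: 'ss' doubled, meets the rule → Positive.

Negative, Positive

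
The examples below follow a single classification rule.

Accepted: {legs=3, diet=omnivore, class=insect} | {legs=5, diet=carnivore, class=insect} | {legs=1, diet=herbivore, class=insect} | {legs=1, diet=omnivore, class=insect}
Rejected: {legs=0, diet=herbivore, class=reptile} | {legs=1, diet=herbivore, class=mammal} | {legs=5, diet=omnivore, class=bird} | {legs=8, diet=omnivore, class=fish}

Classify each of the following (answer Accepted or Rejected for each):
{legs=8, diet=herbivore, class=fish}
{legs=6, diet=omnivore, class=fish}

Rejected, Rejected

The distinguishing property — class is insect — holds for all the 'Accepted' cases and none of the 'Rejected' cases.
{legs=8, diet=herbivore, class=fish} → class is fish → Rejected. {legs=6, diet=omnivore, class=fish} → class is fish → Rejected.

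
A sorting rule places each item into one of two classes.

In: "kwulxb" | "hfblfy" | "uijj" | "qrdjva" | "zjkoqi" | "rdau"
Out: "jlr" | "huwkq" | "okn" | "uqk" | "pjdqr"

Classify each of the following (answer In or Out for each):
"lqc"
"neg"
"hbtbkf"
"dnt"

Out, Out, In, Out

Every 'In' example satisfies: even length. None of the 'Out' examples do.
"lqc" — length 3, hence Out. "neg" — length 3, hence Out. "hbtbkf" — length 6, hence In. "dnt" — length 3, hence Out.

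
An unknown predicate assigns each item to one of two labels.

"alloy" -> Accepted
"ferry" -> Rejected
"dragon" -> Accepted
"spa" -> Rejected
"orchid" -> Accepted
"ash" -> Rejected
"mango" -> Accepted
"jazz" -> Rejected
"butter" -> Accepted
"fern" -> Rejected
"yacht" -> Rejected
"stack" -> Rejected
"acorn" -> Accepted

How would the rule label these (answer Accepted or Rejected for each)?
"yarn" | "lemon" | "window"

One predicate separates the groups cleanly: has ≥ 2 vowels.
Rejected: "yarn", since 1 vowel. Accepted: "lemon", since 2 vowels. Accepted: "window", since 2 vowels.

Rejected, Accepted, Accepted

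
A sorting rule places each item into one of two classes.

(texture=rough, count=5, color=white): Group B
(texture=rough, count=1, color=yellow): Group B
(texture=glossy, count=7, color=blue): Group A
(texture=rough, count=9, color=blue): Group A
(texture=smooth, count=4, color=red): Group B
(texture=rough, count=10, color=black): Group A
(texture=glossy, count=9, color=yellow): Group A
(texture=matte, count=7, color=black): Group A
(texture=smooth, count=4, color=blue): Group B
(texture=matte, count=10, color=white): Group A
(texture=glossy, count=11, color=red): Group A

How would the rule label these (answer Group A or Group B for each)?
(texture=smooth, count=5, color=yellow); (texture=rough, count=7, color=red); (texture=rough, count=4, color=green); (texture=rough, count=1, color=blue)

Group B, Group A, Group B, Group B

'Group A' ⟺ count ≥ 7.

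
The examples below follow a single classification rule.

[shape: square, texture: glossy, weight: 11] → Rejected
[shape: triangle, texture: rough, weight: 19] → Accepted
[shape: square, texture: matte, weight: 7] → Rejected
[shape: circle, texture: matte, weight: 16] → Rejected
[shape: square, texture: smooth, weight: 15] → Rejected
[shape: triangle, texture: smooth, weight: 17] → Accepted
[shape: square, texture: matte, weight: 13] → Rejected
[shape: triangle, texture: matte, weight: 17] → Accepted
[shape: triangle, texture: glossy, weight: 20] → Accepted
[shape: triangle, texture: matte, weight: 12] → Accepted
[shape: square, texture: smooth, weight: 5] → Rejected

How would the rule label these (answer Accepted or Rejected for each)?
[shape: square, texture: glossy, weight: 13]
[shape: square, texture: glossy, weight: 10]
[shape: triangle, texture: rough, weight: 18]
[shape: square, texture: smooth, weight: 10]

Rejected, Rejected, Accepted, Rejected

The distinguishing property — shape is triangle — holds for all the 'Accepted' cases and none of the 'Rejected' cases.
Rejected: [shape: square, texture: glossy, weight: 13], since shape is square.
Rejected: [shape: square, texture: glossy, weight: 10], since shape is square.
Accepted: [shape: triangle, texture: rough, weight: 18], since shape is triangle.
Rejected: [shape: square, texture: smooth, weight: 10], since shape is square.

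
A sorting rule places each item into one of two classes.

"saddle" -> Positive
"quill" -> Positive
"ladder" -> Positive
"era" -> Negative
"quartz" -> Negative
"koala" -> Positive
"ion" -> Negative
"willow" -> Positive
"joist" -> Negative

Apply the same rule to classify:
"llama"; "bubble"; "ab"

The rule appears to be: contains 'l'.
"llama" — has 'l', hence Positive.
"bubble" — has 'l', hence Positive.
"ab" — no 'l', hence Negative.

Positive, Positive, Negative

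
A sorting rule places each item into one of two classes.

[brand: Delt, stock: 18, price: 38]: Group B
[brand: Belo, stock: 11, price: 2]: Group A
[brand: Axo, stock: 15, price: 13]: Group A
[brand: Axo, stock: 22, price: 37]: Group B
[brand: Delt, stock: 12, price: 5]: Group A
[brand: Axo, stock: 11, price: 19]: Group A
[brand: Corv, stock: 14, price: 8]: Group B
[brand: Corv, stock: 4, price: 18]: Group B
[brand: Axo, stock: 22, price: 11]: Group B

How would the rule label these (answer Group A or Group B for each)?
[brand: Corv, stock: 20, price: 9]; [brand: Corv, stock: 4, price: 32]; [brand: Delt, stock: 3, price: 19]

The common property of the 'Group A' items is: brand is not Corv AND stock ≤ 15. No 'Group B' item has it.

Group B, Group B, Group A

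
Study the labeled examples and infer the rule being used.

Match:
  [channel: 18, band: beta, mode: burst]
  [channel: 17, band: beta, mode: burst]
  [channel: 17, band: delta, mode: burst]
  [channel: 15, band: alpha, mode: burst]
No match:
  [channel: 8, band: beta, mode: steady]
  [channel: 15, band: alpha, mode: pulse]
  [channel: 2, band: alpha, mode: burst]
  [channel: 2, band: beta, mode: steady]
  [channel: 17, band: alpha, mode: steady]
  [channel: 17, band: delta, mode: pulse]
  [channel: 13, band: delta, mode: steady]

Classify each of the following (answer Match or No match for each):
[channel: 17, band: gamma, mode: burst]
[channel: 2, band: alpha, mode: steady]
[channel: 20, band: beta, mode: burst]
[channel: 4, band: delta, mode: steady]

Match, No match, Match, No match

The classifier is using: mode is burst AND channel ≥ 8.
[channel: 17, band: gamma, mode: burst] → mode is burst, channel = 17 → Match.
[channel: 2, band: alpha, mode: steady] → mode is steady, channel = 2 → No match.
[channel: 20, band: beta, mode: burst] → mode is burst, channel = 20 → Match.
[channel: 4, band: delta, mode: steady] → mode is steady, channel = 4 → No match.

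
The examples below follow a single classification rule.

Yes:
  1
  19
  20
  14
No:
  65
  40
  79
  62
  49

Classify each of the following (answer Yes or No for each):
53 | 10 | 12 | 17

No, Yes, Yes, Yes

One predicate separates the groups cleanly: at most 20.
No: 53, since 53 > 20.
Yes: 10, since 10 ≤ 20.
Yes: 12, since 12 ≤ 20.
Yes: 17, since 17 ≤ 20.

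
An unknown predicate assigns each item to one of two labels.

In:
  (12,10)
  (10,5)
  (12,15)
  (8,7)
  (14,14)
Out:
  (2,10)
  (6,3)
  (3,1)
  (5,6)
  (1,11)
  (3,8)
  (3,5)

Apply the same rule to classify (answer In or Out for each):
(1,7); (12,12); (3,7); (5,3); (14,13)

Out, In, Out, Out, In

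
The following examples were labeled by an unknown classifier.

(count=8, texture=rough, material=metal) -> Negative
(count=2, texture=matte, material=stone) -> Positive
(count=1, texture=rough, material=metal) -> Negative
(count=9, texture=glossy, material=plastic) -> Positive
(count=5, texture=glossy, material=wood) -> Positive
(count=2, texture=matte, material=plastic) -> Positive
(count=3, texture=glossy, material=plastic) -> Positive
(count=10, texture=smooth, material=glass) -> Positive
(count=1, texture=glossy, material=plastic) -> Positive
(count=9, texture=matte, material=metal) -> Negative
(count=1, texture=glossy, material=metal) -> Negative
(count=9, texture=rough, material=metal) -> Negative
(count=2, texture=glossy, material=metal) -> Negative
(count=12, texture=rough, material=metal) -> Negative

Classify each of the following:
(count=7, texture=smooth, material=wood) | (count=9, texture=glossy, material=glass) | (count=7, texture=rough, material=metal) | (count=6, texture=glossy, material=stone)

Positive, Positive, Negative, Positive

The classifier is using: material is not metal.
(count=7, texture=smooth, material=wood) → material is wood → Positive. (count=9, texture=glossy, material=glass) → material is glass → Positive. (count=7, texture=rough, material=metal) → material is metal → Negative. (count=6, texture=glossy, material=stone) → material is stone → Positive.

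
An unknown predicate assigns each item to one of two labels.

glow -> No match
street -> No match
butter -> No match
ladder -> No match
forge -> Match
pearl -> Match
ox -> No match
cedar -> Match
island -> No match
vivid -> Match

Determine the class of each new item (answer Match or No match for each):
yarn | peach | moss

The classifier is using: odd length.
yarn: length 4, fails the rule → No match.
peach: length 5, passes → Match.
moss: length 4, fails the rule → No match.

No match, Match, No match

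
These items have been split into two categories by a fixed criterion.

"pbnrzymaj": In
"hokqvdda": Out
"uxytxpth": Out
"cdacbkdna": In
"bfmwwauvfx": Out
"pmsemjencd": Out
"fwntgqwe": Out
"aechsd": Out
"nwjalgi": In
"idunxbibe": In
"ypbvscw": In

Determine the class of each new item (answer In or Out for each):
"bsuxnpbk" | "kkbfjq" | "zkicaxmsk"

Out, Out, In

All 'In' examples share one property — odd length — and every 'Out' example lacks it.
"bsuxnpbk" — length 8, hence Out.
"kkbfjq" — length 6, hence Out.
"zkicaxmsk" — length 9, hence In.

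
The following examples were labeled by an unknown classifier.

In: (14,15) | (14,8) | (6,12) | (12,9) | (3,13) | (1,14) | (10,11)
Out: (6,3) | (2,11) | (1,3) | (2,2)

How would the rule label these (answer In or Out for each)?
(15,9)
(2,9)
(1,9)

In, Out, Out

Rule: sum ≥ 15. This holds for each 'In' example and fails for each 'Out' one.
(15,9): 15+9 = 24, matches → In.
(2,9): 2+9 = 11, lacks this property → Out.
(1,9): 1+9 = 10, lacks this property → Out.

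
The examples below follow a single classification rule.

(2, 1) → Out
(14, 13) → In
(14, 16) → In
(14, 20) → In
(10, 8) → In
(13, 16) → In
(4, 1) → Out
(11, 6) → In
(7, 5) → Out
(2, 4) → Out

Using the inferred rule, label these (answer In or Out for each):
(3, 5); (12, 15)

Out, In

Every 'In' example satisfies: sum ≥ 17. None of the 'Out' examples do.
Out: (3, 5), since 3+5 = 8. In: (12, 15), since 12+15 = 27.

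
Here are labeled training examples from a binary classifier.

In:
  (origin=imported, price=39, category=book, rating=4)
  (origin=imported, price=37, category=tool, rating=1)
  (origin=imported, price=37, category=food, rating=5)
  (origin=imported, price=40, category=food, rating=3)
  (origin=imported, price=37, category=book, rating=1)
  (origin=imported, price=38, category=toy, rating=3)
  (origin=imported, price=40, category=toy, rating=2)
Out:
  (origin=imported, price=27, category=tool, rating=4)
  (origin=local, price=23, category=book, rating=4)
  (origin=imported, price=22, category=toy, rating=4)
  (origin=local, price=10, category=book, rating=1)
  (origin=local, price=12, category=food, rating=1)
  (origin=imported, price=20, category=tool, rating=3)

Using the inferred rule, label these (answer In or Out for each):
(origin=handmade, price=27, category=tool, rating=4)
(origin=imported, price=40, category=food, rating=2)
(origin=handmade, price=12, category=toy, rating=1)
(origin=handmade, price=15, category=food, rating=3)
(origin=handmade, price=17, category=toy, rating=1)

Out, In, Out, Out, Out

A rule that fits every label: price ≥ 37 — true of each 'In' example, false of each 'Out' one.
(origin=handmade, price=27, category=tool, rating=4): price = 27, doesn't match → Out.
(origin=imported, price=40, category=food, rating=2): price = 40, passes → In.
(origin=handmade, price=12, category=toy, rating=1): price = 12, doesn't match → Out.
(origin=handmade, price=15, category=food, rating=3): price = 15, doesn't match → Out.
(origin=handmade, price=17, category=toy, rating=1): price = 17, doesn't match → Out.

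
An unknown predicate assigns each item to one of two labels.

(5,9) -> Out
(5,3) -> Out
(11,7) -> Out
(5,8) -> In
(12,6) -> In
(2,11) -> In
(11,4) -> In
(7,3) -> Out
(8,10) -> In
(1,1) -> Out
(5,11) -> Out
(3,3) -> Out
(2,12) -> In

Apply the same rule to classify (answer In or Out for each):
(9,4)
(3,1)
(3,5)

In, Out, Out

Comparing the two groups points to one rule — product is even.
(9,4) → 9·4 = 36 → In. (3,1) → 3·1 = 3 → Out. (3,5) → 3·5 = 15 → Out.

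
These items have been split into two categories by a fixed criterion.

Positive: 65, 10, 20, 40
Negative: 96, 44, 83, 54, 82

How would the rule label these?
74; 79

Comparing the two groups points to one rule — multiple of 5.
74 → 74 = 5·14 + 4 → Negative. 79 → 79 = 5·15 + 4 → Negative.

Negative, Negative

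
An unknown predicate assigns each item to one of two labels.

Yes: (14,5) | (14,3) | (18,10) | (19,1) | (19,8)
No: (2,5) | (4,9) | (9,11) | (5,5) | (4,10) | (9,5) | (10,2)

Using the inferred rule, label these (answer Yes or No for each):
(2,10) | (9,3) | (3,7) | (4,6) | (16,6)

No, No, No, No, Yes

The simplest hypothesis consistent with all the labels is: first ≥ 11.
(2,10) → first 2 → No. (9,3) → first 9 → No. (3,7) → first 3 → No. (4,6) → first 4 → No. (16,6) → first 16 → Yes.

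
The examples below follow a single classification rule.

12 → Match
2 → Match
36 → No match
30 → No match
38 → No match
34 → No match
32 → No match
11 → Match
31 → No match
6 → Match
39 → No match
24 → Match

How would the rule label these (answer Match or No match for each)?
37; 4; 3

The rule appears to be: at most 24.
37 — 37 > 24, hence No match.
4 — 4 ≤ 24, hence Match.
3 — 3 ≤ 24, hence Match.

No match, Match, Match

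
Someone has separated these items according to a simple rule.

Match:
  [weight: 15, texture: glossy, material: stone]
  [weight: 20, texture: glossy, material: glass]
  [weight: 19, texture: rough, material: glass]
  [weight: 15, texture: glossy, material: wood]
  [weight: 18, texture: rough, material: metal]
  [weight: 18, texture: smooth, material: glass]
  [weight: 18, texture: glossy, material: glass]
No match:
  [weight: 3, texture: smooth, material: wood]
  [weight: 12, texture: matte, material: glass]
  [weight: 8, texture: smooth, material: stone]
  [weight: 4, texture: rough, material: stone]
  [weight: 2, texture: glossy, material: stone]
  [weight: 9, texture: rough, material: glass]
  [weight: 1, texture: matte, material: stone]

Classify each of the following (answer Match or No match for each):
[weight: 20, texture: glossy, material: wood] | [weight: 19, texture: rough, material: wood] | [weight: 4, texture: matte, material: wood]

Match, Match, No match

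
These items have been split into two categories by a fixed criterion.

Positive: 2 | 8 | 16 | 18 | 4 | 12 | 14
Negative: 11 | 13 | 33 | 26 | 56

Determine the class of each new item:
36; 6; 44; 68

A rule that fits every label: even AND at most 18 — true of each 'Positive' example, false of each 'Negative' one.

Negative, Positive, Negative, Negative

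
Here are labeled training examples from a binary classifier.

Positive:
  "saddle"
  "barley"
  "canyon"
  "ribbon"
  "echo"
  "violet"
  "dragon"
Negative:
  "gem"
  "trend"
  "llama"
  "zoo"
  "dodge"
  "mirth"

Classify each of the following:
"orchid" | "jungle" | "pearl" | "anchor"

Positive, Positive, Negative, Positive

The classifier is using: even length.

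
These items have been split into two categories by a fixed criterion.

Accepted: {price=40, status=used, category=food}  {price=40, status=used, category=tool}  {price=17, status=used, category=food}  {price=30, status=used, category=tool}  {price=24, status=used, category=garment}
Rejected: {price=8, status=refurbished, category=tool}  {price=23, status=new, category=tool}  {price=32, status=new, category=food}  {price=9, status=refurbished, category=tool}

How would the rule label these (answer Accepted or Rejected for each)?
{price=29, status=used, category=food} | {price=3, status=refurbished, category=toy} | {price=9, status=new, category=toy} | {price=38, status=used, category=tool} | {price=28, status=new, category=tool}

Accepted, Rejected, Rejected, Accepted, Rejected

The common property of the 'Accepted' items is: status is used. No 'Rejected' item has it.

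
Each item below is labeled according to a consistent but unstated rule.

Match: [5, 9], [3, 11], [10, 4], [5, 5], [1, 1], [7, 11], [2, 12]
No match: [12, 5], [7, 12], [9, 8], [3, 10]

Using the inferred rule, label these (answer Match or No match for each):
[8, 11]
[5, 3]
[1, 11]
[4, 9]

No match, Match, Match, No match

Looking at the examples, the only property every 'Match' case has and every 'No match' case lacks is: sum is even.
[8, 11]: 8+11 = 19, does not satisfy this → No match.
[5, 3]: 5+3 = 8, satisfies this → Match.
[1, 11]: 1+11 = 12, satisfies this → Match.
[4, 9]: 4+9 = 13, does not satisfy this → No match.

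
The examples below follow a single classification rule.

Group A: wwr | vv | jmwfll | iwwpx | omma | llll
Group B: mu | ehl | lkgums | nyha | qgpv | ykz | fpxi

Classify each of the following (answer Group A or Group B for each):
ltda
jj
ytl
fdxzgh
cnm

Group B, Group A, Group B, Group B, Group B

All 'Group A' examples share one property — has a double letter — and every 'Group B' example lacks it.
ltda: Group B (no doubled letter).
jj: Group A ('jj' doubled).
ytl: Group B (no doubled letter).
fdxzgh: Group B (no doubled letter).
cnm: Group B (no doubled letter).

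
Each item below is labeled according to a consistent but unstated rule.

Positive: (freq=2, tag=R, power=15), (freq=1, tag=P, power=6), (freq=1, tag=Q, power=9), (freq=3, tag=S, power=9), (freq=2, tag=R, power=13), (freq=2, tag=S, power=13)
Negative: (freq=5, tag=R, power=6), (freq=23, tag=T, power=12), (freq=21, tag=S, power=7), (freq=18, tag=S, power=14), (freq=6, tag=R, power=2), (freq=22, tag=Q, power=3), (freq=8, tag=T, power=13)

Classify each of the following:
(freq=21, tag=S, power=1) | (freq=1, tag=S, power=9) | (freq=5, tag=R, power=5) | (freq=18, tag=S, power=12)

Negative, Positive, Negative, Negative

Every 'Positive' example satisfies: freq ≤ 3. None of the 'Negative' examples do.
(freq=21, tag=S, power=1): freq = 21 — doesn't match, so Negative.
(freq=1, tag=S, power=9): freq = 1 — has this property, so Positive.
(freq=5, tag=R, power=5): freq = 5 — doesn't match, so Negative.
(freq=18, tag=S, power=12): freq = 18 — doesn't match, so Negative.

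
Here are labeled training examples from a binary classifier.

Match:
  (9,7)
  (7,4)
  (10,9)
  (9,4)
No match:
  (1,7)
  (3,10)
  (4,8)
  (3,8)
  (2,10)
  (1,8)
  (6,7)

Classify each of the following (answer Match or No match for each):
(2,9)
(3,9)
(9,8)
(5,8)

No match, No match, Match, No match

Every 'Match' example satisfies: first > second. None of the 'No match' examples do.
(2,9): No match (2 < 9).
(3,9): No match (3 < 9).
(9,8): Match (9 > 8).
(5,8): No match (5 < 8).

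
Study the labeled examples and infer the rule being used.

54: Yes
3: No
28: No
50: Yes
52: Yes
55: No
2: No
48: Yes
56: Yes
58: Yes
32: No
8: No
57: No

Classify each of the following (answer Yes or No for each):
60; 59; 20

Yes, No, No

The rule appears to be: even AND at least 48.
60 → 60 is even, 60 ≥ 48 → Yes.
59 → 59 is odd, 59 ≥ 48 → No.
20 → 20 is even, 20 < 48 → No.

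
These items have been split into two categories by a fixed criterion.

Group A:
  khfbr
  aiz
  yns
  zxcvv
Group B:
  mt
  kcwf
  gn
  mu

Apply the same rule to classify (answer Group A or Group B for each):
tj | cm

A rule that fits every label: odd length — true of each 'Group A' example, false of each 'Group B' one.

Group B, Group B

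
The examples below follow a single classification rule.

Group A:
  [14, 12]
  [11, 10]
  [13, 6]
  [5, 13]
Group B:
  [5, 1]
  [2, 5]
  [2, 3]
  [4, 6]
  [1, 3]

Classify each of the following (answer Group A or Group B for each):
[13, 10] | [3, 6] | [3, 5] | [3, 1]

Group A, Group B, Group B, Group B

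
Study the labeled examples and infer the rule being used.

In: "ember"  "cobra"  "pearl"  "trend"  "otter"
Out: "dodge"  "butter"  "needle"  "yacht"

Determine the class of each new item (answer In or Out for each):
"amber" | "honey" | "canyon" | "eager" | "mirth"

In, Out, Out, In, In

The distinguishing property — odd length AND contains 'r' — holds for all the 'In' cases and none of the 'Out' cases.
In: "amber", since length 5, has 'r'.
Out: "honey", since length 5, no 'r'.
Out: "canyon", since length 6, no 'r'.
In: "eager", since length 5, has 'r'.
In: "mirth", since length 5, has 'r'.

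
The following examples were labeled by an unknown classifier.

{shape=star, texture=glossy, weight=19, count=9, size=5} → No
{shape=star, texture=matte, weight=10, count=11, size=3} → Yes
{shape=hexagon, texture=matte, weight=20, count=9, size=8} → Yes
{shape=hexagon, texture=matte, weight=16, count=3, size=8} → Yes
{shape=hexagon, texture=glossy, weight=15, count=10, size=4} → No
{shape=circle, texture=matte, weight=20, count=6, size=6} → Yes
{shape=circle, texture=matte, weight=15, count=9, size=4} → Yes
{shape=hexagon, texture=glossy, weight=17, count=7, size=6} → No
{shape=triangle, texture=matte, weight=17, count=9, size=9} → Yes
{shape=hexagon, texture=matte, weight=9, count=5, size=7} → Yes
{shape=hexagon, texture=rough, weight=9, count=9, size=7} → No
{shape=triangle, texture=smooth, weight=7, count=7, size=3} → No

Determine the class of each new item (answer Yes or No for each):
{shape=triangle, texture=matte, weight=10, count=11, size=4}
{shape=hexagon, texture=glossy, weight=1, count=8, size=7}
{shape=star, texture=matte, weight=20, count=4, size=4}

Yes, No, Yes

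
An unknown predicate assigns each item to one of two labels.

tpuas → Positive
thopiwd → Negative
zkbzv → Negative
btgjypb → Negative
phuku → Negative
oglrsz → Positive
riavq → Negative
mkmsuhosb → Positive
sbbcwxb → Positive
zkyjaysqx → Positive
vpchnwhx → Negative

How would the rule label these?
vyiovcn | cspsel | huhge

Negative, Positive, Negative

The classifier is using: contains 's'.
vyiovcn: no 's' — doesn't qualify, so Negative. cspsel: has 's' — fits, so Positive. huhge: no 's' — doesn't qualify, so Negative.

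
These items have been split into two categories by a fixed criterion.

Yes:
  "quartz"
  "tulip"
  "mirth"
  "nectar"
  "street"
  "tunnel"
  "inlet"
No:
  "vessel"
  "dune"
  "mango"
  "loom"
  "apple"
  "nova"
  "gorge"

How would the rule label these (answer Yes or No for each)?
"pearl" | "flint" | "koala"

No, Yes, No

Rule: contains 't'. This holds for each 'Yes' example and fails for each 'No' one.
"pearl" → no 't' → No.
"flint" → has 't' → Yes.
"koala" → no 't' → No.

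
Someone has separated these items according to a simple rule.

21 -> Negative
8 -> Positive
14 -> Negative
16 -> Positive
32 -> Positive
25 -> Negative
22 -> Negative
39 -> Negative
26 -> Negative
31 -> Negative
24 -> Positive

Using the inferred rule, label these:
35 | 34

The simplest hypothesis consistent with all the labels is: multiple of 4.
35 — 35 = 4·8 + 3, hence Negative.
34 — 34 = 4·8 + 2, hence Negative.

Negative, Negative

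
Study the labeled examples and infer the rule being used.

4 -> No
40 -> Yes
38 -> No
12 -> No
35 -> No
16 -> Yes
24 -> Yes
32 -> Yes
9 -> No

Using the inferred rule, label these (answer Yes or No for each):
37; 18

No, No

The distinguishing property — multiple of 8 — holds for all the 'Yes' cases and none of the 'No' cases.
37 → 37 = 8·4 + 5 → No. 18 → 18 = 8·2 + 2 → No.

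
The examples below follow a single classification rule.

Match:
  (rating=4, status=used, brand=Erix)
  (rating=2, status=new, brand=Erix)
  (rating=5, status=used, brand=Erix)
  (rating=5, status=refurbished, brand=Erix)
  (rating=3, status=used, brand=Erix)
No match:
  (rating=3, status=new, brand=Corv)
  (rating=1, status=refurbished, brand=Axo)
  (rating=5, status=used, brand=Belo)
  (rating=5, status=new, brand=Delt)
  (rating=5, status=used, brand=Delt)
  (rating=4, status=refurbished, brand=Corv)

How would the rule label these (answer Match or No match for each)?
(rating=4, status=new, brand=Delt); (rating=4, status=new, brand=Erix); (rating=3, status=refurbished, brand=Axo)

No match, Match, No match

Every 'Match' example satisfies: brand is Erix. None of the 'No match' examples do.
(rating=4, status=new, brand=Delt): No match (brand is Delt). (rating=4, status=new, brand=Erix): Match (brand is Erix). (rating=3, status=refurbished, brand=Axo): No match (brand is Axo).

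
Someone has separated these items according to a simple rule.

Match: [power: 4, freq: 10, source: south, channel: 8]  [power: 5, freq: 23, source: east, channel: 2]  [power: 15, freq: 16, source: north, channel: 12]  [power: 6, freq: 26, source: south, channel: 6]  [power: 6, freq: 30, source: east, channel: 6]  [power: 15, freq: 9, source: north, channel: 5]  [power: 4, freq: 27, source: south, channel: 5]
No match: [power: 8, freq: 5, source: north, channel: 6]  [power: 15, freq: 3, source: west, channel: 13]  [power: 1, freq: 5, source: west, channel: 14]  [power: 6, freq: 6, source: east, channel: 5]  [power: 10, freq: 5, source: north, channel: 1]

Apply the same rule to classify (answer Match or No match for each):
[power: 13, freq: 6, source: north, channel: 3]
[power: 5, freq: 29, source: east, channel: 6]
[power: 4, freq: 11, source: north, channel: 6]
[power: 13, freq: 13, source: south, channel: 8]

The pattern is that an item is 'Match' exactly when: freq ≥ 9.
[power: 13, freq: 6, source: north, channel: 3]: No match (freq = 6).
[power: 5, freq: 29, source: east, channel: 6]: Match (freq = 29).
[power: 4, freq: 11, source: north, channel: 6]: Match (freq = 11).
[power: 13, freq: 13, source: south, channel: 8]: Match (freq = 13).

No match, Match, Match, Match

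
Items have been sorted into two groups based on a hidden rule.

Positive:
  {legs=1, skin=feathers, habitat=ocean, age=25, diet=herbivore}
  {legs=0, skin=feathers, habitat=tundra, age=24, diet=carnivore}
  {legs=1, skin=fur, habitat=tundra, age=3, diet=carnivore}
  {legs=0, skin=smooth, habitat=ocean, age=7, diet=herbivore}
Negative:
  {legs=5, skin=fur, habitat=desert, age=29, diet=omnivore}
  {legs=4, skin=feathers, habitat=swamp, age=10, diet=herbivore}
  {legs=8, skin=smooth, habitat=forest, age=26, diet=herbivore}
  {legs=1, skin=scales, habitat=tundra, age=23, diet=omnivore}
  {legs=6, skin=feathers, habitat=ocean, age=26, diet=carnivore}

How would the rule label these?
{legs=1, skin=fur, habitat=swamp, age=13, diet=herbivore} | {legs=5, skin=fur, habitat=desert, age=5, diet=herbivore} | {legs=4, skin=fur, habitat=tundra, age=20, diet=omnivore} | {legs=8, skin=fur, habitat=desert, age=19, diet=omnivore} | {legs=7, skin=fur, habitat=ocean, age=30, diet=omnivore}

Positive, Negative, Negative, Negative, Negative

'Positive' ⟺ legs ≤ 1 AND age ≠ 23.
{legs=1, skin=fur, habitat=swamp, age=13, diet=herbivore}: legs = 1, age = 13, qualifies → Positive.
{legs=5, skin=fur, habitat=desert, age=5, diet=herbivore}: legs = 5, age = 5, fails this test → Negative.
{legs=4, skin=fur, habitat=tundra, age=20, diet=omnivore}: legs = 4, age = 20, fails this test → Negative.
{legs=8, skin=fur, habitat=desert, age=19, diet=omnivore}: legs = 8, age = 19, fails this test → Negative.
{legs=7, skin=fur, habitat=ocean, age=30, diet=omnivore}: legs = 7, age = 30, fails this test → Negative.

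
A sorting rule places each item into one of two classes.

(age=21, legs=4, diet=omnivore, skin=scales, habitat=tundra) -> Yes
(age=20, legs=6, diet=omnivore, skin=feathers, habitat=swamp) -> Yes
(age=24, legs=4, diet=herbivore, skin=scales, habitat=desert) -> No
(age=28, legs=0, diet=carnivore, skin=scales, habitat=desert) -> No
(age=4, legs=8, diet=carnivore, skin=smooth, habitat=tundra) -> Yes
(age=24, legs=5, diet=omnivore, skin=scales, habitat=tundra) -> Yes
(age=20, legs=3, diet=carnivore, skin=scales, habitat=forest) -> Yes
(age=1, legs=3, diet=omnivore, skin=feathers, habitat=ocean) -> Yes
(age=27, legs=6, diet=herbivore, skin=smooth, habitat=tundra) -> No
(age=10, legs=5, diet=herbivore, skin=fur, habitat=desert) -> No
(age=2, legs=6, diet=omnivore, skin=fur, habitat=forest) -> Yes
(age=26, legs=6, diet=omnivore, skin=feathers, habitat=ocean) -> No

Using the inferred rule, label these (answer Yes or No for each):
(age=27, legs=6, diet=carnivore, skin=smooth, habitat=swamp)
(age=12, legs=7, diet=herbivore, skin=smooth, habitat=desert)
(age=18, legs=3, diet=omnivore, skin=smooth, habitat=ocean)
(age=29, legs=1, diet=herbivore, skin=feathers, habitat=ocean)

No, No, Yes, No

The common property of the 'Yes' items is: diet is not herbivore AND age ≤ 24. No 'No' item has it.
No: (age=27, legs=6, diet=carnivore, skin=smooth, habitat=swamp), since diet is carnivore, age = 27.
No: (age=12, legs=7, diet=herbivore, skin=smooth, habitat=desert), since diet is herbivore, age = 12.
Yes: (age=18, legs=3, diet=omnivore, skin=smooth, habitat=ocean), since diet is omnivore, age = 18.
No: (age=29, legs=1, diet=herbivore, skin=feathers, habitat=ocean), since diet is herbivore, age = 29.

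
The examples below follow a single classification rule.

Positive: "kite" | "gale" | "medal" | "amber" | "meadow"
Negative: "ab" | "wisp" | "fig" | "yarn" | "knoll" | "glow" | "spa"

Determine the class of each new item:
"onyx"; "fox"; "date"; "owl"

The rule appears to be: contains 'e'.
"onyx": Negative (no 'e').
"fox": Negative (no 'e').
"date": Positive (has 'e').
"owl": Negative (no 'e').

Negative, Negative, Positive, Negative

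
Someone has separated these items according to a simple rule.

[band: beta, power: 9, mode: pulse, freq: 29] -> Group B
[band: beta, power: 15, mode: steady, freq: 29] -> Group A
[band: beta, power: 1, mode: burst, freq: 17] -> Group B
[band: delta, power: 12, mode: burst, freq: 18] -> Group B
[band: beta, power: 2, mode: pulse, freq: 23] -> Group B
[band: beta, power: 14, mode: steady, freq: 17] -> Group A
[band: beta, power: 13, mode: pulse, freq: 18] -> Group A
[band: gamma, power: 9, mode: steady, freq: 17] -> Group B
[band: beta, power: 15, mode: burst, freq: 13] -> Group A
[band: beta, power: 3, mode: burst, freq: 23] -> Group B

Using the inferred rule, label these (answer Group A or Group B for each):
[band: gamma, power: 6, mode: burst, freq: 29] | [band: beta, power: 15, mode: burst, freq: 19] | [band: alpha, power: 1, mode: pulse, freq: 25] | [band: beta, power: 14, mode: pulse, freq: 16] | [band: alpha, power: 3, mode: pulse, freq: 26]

A rule that fits every label: power ≥ 13 — true of each 'Group A' example, false of each 'Group B' one.
[band: gamma, power: 6, mode: burst, freq: 29]: power = 6, does not pass → Group B.
[band: beta, power: 15, mode: burst, freq: 19]: power = 15, meets the rule → Group A.
[band: alpha, power: 1, mode: pulse, freq: 25]: power = 1, does not pass → Group B.
[band: beta, power: 14, mode: pulse, freq: 16]: power = 14, meets the rule → Group A.
[band: alpha, power: 3, mode: pulse, freq: 26]: power = 3, does not pass → Group B.

Group B, Group A, Group B, Group A, Group B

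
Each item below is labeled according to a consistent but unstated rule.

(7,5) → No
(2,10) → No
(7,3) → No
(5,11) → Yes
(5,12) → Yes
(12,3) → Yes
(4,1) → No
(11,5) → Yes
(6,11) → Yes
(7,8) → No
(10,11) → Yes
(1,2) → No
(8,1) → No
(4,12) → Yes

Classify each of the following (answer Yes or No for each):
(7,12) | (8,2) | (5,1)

Yes, No, No

'Yes' ⟺ max ≥ 11.
(7,12) — max 12, hence Yes.
(8,2) — max 8, hence No.
(5,1) — max 5, hence No.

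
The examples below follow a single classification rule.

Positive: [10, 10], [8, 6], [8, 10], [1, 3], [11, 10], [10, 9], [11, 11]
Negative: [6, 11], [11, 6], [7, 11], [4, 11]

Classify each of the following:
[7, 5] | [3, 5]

All 'Positive' examples share one property — |first − second| ≤ 2 — and every 'Negative' example lacks it.
Positive: [7, 5], since |7−5| = 2.
Positive: [3, 5], since |3−5| = 2.

Positive, Positive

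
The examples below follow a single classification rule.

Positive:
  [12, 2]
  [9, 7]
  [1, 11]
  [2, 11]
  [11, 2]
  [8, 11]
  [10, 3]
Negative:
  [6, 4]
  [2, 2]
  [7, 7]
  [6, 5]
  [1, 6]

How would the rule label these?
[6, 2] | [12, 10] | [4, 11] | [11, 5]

Negative, Positive, Positive, Positive

One predicate separates the groups cleanly: max ≥ 8.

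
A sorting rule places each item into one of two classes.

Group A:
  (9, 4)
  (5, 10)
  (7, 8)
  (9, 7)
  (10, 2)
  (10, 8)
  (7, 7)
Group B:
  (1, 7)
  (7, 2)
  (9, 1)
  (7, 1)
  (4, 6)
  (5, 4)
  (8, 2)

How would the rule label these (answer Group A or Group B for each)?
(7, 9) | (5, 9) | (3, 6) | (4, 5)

Group A, Group A, Group B, Group B

Rule: sum ≥ 12. This holds for each 'Group A' example and fails for each 'Group B' one.
(7, 9): 7+9 = 16, satisfies this → Group A.
(5, 9): 5+9 = 14, satisfies this → Group A.
(3, 6): 3+6 = 9, doesn't qualify → Group B.
(4, 5): 4+5 = 9, doesn't qualify → Group B.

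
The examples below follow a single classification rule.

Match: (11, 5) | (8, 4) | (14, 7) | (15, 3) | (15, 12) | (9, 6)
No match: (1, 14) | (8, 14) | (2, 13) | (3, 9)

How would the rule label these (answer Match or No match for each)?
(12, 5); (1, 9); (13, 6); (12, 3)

Match, No match, Match, Match

Every 'Match' example satisfies: first > second. None of the 'No match' examples do.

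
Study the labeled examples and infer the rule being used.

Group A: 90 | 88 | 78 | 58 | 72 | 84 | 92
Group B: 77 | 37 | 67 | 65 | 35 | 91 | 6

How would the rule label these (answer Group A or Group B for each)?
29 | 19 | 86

Group B, Group B, Group A

The rule appears to be: even AND at least 35.
29: 29 is odd, 29 < 35 — does not satisfy this, so Group B.
19: 19 is odd, 19 < 35 — does not satisfy this, so Group B.
86: 86 is even, 86 ≥ 35 — meets the rule, so Group A.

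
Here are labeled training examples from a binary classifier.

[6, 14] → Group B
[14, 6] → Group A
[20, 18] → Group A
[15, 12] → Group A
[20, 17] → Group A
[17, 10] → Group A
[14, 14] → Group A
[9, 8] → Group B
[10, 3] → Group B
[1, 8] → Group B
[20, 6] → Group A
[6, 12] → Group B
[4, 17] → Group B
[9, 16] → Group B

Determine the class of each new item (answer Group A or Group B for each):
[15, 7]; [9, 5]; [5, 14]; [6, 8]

Group A, Group B, Group B, Group B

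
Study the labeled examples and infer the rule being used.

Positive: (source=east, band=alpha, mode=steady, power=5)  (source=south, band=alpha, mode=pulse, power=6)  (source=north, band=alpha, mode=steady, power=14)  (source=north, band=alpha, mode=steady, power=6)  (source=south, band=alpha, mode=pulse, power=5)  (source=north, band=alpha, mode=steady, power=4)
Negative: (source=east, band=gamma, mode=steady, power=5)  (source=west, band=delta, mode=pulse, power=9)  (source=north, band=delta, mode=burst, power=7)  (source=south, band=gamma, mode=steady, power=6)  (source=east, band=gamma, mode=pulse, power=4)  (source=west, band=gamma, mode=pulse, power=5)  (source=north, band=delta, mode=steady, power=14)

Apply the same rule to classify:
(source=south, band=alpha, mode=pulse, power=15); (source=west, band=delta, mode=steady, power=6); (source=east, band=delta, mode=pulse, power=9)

Positive, Negative, Negative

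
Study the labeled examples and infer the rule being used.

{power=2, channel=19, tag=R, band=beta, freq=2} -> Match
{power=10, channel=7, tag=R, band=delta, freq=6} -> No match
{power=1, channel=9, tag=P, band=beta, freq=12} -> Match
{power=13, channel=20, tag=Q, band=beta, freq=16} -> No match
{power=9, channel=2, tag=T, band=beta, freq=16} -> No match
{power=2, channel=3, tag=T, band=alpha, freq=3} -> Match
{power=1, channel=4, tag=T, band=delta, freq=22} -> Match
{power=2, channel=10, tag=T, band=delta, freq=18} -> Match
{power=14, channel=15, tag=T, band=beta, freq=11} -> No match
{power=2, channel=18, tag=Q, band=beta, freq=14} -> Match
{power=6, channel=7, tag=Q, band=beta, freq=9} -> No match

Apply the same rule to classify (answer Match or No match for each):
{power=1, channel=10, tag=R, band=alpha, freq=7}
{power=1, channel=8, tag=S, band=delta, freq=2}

Match, Match

The distinguishing property — power ≤ 2 — holds for all the 'Match' cases and none of the 'No match' cases.
Match: {power=1, channel=10, tag=R, band=alpha, freq=7}, since power = 1. Match: {power=1, channel=8, tag=S, band=delta, freq=2}, since power = 1.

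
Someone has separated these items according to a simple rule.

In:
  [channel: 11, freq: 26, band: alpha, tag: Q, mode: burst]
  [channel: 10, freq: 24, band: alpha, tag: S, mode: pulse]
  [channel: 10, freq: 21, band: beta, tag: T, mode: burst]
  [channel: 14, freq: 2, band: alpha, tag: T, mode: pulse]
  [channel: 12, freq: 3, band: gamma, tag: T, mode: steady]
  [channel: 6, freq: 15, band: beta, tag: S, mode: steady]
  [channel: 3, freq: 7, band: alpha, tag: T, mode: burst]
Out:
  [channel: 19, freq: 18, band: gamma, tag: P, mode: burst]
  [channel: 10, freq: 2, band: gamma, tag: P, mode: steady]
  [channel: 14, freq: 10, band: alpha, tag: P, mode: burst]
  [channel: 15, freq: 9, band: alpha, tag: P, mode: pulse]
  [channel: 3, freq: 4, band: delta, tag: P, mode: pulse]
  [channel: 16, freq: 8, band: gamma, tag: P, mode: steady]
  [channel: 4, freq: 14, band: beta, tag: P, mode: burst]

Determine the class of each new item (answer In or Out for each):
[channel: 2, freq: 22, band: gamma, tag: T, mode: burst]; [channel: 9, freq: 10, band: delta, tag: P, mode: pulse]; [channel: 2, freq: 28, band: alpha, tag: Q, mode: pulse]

In, Out, In

The common property of the 'In' items is: tag is not P. No 'Out' item has it.
[channel: 2, freq: 22, band: gamma, tag: T, mode: burst]: In (tag is T).
[channel: 9, freq: 10, band: delta, tag: P, mode: pulse]: Out (tag is P).
[channel: 2, freq: 28, band: alpha, tag: Q, mode: pulse]: In (tag is Q).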